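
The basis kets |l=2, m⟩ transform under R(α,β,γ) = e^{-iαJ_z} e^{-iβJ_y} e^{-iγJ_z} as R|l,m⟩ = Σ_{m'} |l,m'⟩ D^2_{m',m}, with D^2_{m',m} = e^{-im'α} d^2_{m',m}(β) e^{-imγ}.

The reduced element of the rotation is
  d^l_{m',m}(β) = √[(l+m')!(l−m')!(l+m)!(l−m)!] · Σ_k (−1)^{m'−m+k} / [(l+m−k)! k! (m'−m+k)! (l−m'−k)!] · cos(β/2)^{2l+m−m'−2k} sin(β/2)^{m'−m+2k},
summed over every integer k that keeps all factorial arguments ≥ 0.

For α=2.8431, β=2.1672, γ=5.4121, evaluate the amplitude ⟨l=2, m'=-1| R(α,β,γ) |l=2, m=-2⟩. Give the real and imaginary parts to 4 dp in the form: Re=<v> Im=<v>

D^2_{-1,-2}(2.8431,2.1672,5.4121) = e^{-i·-1·2.8431}·d^2_{-1,-2}(2.1672)·e^{-i·-2·5.4121}. Compute d first:
With c≡cos(β/2)=0.468150 and s≡sin(β/2)=0.883649, N=[1·6·1·24]^{1/2}=12.000000
k∈{0} keeps every argument non-negative
  k=0: (−1)^1·12.0000/(6)·0.4682^3·0.8836^1 = -0.181328
d^2_{-1,-2}(2.1672) = -0.181328
Phases: e^{-i·(-1)·2.8431}=-0.955781+0.294080i, e^{-i·(-2)·5.4121}=-0.170537-0.985351i ⇒ D=-0.082100-0.161677i

Re=-0.0821 Im=-0.1617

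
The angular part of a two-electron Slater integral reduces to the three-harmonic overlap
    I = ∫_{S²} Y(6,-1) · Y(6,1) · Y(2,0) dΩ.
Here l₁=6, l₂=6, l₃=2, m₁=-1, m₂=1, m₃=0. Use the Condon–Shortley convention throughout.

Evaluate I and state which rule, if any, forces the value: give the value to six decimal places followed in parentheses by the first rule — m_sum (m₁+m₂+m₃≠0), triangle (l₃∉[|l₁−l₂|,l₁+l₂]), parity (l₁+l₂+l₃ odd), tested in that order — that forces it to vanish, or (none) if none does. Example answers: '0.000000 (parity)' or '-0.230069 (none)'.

Rules hold: Σm=0, L=14 even, 0≤2≤12.
N = 13·13·5 = 845
Δ = 10!·2!·2!/15! = 1/90090
Racah Σ t=4..6: t=4:+1/69120 t=5:−1/14400 t=6:+1/69120 = -7/172800
⇒ 3j(6 6 2; 0 0 0)² = 14/715, sgn -1
Racah Σ t=5..7: t=5:−1/57600 t=6:+1/17280 t=7:−1/120960 = 13/403200
⇒ 3j(6 6 2; -1 1 0)² = 13/770, sgn +1
4πI² = N·(3j₀)²·(3jₘ)² = 169/605
I = -1·√(0.279339/4π) = -0.14909419
No selection rule forces the value: the integral is nonzero (none).

-0.149094 (none)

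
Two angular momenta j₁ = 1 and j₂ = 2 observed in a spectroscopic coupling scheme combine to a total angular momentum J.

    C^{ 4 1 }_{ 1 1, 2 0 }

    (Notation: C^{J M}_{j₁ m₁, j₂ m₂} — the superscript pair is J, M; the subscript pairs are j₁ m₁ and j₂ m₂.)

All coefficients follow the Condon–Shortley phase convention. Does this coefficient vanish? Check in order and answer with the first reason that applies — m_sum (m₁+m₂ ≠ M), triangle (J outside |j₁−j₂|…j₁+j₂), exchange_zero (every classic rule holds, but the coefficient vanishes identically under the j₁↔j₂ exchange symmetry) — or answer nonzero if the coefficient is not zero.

m-sum: m₁+m₂ = 1+0 = 1, M = 1  ✓
triangle: need |j₁−j₂| ≤ J ≤ j₁+j₂, i.e. J ∈ [1, 3]; J = 4 is outside ✗ ⇒ coefficient is 0

triangle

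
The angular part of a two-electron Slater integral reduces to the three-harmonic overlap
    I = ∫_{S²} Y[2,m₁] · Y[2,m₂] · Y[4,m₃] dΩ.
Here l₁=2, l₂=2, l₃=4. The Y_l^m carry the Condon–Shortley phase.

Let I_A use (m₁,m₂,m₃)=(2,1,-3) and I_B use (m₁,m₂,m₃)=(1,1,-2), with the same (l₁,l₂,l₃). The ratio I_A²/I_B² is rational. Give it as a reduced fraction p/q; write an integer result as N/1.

7/8

l's match ⇒ only the (l;m) 3-j factors differ between A and B.
A: triangle coeff Δ(2,2,4) = 1/630; Σ_t [0,0]: t=0:+1/144 = 1/144; (3j)²=1/18 [(2 2 4; 2 1 -3)], sign=-1
B: triangle coeff Δ(2,2,4) = 1/630; Σ_t [0,0]: t=0:+1/36 = 1/36; (3j)²=4/63 [(2 2 4; 1 1 -2)], sign=+1
I_A²/I_B² = (1/18)/(4/63) = 7/8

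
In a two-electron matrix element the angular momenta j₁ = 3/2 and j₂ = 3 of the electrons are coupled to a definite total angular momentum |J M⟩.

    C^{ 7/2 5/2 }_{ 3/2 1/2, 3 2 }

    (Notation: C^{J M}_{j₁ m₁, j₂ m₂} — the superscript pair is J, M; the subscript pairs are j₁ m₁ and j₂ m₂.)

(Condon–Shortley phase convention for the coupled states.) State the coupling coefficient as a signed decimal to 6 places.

j₁+j₂−J=1  J+j₁−j₂=2  J−j₁+j₂=5  j₁+j₂+J+1=9
(j₁±m₁, j₂±m₂, J±M) = (2,1,5,1,6,1)
P² = 6400/7
sum k=0..1:
  [0] +1/120 = 1/120
  [1] −1/48 = -1/48
S = -1/80
C² = P²·S² = 1/7 ; C = -0.377964

−√(1/7) ≈ -0.377964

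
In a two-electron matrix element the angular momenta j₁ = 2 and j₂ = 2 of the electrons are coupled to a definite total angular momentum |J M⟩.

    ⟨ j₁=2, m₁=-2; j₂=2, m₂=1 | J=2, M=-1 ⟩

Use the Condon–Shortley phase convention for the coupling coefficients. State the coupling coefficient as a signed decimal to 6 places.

j₁+j₂−J=2  J+j₁−j₂=2  J−j₁+j₂=2  j₁+j₂+J+1=7
(j₁±m₁, j₂±m₂, J±M) = (0,4,3,1,1,3)
P² = 48/7
sum k=2..2:
  [2] +1/4 = 1/4
S = 1/4
C² = P²·S² = 3/7 ; C = +0.654654

+0.654654  (= +√(3/7))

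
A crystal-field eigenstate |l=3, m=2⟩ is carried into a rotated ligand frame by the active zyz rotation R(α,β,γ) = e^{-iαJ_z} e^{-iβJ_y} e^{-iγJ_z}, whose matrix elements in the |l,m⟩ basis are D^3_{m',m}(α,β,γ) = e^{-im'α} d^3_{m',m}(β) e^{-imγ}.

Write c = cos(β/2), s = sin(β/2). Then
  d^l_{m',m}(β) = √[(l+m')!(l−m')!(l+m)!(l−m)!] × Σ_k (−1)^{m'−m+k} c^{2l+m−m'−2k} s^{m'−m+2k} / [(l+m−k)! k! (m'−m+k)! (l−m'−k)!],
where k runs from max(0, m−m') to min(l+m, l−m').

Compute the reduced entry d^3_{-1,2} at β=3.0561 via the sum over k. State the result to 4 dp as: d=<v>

d^3_{-1,2}(β=3.0561) via the finite sum:
With c≡cos(β/2)=0.042733 and s≡sin(β/2)=0.999087, N=[2·24·120·1]^{1/2}=75.894664
k: max(0,(2)−(-1))=3 … min(3+(2),3−(-1))=4
  k=3: (−1)^0·75.8947/(12)·0.0427^3·0.9991^3 = +0.000492
  k=4: (−1)^1·75.8947/(24)·0.0427^1·0.9991^5 = -0.134519
d^3_{-1,2}(3.0561) = +0.000492 -0.134519 = -0.134026

d=-0.1340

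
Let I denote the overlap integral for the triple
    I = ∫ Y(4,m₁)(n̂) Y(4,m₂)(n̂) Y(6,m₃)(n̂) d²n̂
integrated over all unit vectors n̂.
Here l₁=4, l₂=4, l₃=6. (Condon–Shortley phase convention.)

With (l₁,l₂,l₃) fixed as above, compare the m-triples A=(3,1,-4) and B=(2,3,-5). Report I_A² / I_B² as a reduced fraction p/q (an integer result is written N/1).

1/11

Shared (l₁,l₂,l₃)=(4,4,6): N and (l;000)² cancel in I_A²/I_B².
A: Δ = 2!·6!·6!/15! = 1/1261260; Racah Σ t=0..1: t=0:+1/28800 t=1:−1/34560 = 1/172800; ⇒ 3j(4 4 6; 3 1 -4)² = 1/1430, sgn +1
B: Δ = 2!·6!·6!/15! = 1/1261260; Racah Σ t=1..2: t=1:−1/86400 t=2:+1/172800 = -1/172800; ⇒ 3j(4 4 6; 2 3 -5)² = 1/130, sgn +1
I_A²/I_B² = (1/1430)/(1/130) = 1/11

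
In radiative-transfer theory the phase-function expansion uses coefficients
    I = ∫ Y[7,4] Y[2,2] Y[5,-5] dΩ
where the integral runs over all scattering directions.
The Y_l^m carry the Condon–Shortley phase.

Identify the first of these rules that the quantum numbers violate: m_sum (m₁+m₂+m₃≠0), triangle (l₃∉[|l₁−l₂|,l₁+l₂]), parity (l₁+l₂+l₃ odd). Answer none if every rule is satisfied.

m_sum

azimuthal sum: 4 + 2 − 5 = 1  ✗
5 ≤ 5 ≤ 9 (triangle on l)
L = 7 + 2 + 5 = 14 (even)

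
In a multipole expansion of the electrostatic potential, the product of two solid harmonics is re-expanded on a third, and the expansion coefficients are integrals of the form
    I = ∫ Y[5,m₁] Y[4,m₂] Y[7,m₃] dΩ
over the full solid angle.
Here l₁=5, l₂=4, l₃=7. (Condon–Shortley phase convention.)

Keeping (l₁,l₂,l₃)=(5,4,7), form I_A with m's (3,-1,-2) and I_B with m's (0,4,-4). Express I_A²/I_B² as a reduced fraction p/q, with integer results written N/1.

Same 5,4,7: normalisation and zero-m 3j drop out of the ratio.
A: Δ: 2! 8! 6! / 17! → 1/6126120; sum: t=0:+1/103680 t=1:−1/241920 t=2:+1/9676800 = 163/29030400; 3j²(5 4 7; 3 -1 -2) = Δ·Π!·Σ² = 26569/2042040  (sign -1)
B: Δ: 2! 8! 6! / 17! → 1/6126120; sum: t=2:+1/1036800 = 1/1036800; 3j²(5 4 7; 0 4 -4) = Δ·Π!·Σ² = 14/663  (sign -1)
I_A²/I_B² = (26569/2042040)/(14/663) = 26569/43120

26569/43120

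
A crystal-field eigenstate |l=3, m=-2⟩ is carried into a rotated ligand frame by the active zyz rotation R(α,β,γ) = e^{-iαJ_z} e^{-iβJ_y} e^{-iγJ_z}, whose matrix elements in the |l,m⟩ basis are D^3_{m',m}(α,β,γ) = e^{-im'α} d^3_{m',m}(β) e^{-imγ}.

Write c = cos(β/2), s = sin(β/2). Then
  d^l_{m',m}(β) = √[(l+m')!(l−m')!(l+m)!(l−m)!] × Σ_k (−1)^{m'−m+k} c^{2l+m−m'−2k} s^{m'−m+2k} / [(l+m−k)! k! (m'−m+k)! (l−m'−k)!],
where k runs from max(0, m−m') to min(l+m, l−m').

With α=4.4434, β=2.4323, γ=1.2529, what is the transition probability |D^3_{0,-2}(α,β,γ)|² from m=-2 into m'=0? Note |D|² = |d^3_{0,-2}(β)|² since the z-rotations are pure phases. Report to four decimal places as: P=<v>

P=0.1943

D^3_{0,-2}(4.4434,2.4323,1.2529) = e^{-i·0·4.4434}·d^3_{0,-2}(2.4323)·e^{-i·-2·1.2529}. Compute d first:
Half-angle: c=0.347259, s=0.937769. N=√(6·6·1·120)=65.726707
k: max(0,(-2)−(0))=0 … min(3+(-2),3−(0))=1
  k=0: (−1)^2·65.7267/(12)·0.3473^4·0.9378^2 = +0.070043
  k=1: (−1)^3·65.7267/(12)·0.3473^2·0.9378^4 = -0.510800
d^3_{0,-2}(2.4323) = +0.070043 -0.510800 = -0.440757
|D^3_{0,-2}|² = |d^3_{0,-2}(β)|² = (-0.440757)² = 0.194267 (the z-rotation phases have unit modulus)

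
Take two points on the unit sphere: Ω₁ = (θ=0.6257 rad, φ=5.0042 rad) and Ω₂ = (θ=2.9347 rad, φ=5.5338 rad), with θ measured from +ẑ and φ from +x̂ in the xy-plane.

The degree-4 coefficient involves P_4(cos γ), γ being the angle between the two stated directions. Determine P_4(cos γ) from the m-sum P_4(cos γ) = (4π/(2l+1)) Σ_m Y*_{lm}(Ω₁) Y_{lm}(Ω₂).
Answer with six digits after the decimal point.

-0.419006

Expand P_4 via completeness: Σ_{m} conj(Y_{4,m}) at Ω₁ times Y_{4,m} at Ω₂ —
  m=-4: Y*=+0.020445+0.047882i  Y=-0.000780+0.000113i  product -0.000021-0.000035i
  m=-3: Y*=-0.156487+0.130572i  Y=+0.006655-0.008274i  product +0.000039+0.002164i
  m=-2: Y*=-0.344600-0.227559i  Y=+0.005795+0.080317i  product +0.016280-0.028996i
  m=-1: Y*=+0.103308-0.343918i  Y=-0.257953-0.240012i  product -0.109193+0.063919i
  m=+0: Y*=-0.169504-0.000000i  Y=+0.674322+0.000000i  product -0.114300-0.000000i
  m=+1: Y*=-0.103308-0.343918i  Y=+0.257953-0.240012i  product -0.109193-0.063919i
  m=+2: Y*=-0.344600+0.227559i  Y=+0.005795-0.080317i  product +0.016280+0.028996i
  m=+3: Y*=+0.156487+0.130572i  Y=-0.006655-0.008274i  product +0.000039-0.002164i
  m=+4: Y*=+0.020445-0.047882i  Y=-0.000780-0.000113i  product -0.000021+0.000035i
Accumulated sum -0.300091-0.000000i; after 4π/(2l+1) scaling, -0.419006-0.000000i ⇒ P_4 = -0.419006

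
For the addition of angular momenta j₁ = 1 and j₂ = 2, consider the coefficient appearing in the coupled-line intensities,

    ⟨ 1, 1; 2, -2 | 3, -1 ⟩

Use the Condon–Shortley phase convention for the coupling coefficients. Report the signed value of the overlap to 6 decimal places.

+√(1/15) ≈ +0.258199

triangle: 0!×2!×4!/7! = 48/5040
(j±m)!: 2!×0!×0!×4!×2!×4! = 2304
prefactor² = (2J+1)×Δ×N² = 768/5
  k=0: +1/(0!×0!×0!×0!×2!×4!) = 1/48
Σ = 1/48  ⇒  CG² = 768/5×(1/48)² = 1/15
CG = +√(1/15) = +0.258199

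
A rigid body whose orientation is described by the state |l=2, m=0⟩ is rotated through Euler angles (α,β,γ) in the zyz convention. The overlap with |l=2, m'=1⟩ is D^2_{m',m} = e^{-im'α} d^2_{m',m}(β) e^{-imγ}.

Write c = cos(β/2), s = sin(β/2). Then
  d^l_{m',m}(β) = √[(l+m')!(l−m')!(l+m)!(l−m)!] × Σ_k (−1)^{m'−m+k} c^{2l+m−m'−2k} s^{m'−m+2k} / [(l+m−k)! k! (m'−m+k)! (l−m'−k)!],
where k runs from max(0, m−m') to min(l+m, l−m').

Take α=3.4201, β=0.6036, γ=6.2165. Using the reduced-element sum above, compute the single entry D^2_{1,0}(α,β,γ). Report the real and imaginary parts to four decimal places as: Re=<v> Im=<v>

Split into d^2_{1,0}(β=0.6036) × two z-phases.
With c≡cos(β/2)=0.954803 and s≡sin(β/2)=0.297239, N=[6·1·2·2]^{1/2}=4.898979
The bounds max(0,m−m')=0 and min(l+m,l−m')=1 give 2 terms
  k=0: (−1)^1·4.8990/(2)·0.9548^3·0.2972^1 = -0.633758
  k=1: (−1)^2·4.8990/(2)·0.9548^1·0.2972^3 = +0.061420
d^2_{1,0}(0.6036) = -0.633758 +0.061420 = -0.572338
Phases: e^{-i·(1)·3.4201}=-0.961467+0.274921i, e^{-i·(0)·6.2165}=+1.000000+0.000000i ⇒ D=+0.550284-0.157348i

Re=0.5503 Im=-0.1573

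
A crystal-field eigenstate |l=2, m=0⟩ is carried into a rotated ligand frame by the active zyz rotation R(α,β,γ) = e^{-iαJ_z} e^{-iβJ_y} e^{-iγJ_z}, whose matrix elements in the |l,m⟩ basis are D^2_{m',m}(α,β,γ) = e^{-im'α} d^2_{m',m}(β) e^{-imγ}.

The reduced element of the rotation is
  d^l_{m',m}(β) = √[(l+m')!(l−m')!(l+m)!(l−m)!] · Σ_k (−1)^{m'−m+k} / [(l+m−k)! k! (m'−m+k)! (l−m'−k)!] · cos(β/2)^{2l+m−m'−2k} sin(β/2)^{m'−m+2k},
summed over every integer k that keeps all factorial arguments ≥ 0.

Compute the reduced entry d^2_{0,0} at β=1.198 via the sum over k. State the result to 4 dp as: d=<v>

d^2_{0,0}(β=1.1980) via the finite sum:
Half-angle: c=0.825900, s=0.563817. N=√(2·2·2·2)=4.000000
k∈{0,1,2} keeps every argument non-negative
  k=0: (−1)^0·4.0000/(4)·0.8259^4·0.5638^0 = +0.465275
  k=1: (−1)^1·4.0000/(1)·0.8259^2·0.5638^2 = -0.867343
  k=2: (−1)^2·4.0000/(4)·0.8259^0·0.5638^4 = +0.101054
d^2_{0,0}(1.1980) = +0.465275 -0.867343 +0.101054 = -0.301014

d=-0.3010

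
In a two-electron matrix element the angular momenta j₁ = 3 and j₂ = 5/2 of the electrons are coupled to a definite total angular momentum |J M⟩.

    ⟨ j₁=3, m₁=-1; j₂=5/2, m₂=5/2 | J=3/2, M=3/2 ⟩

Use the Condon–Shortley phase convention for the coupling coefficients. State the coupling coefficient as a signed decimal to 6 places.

j₁+j₂−J=4  J+j₁−j₂=2  J−j₁+j₂=1  j₁+j₂+J+1=8
(j₁±m₁, j₂±m₂, J±M) = (2,4,5,0,3,0)
P² = 1152/7
sum k=4..4:
  [4] +1/48 = 1/48
S = 1/48
C² = P²·S² = 1/14 ; C = +0.267261

+√(1/14) ≈ +0.267261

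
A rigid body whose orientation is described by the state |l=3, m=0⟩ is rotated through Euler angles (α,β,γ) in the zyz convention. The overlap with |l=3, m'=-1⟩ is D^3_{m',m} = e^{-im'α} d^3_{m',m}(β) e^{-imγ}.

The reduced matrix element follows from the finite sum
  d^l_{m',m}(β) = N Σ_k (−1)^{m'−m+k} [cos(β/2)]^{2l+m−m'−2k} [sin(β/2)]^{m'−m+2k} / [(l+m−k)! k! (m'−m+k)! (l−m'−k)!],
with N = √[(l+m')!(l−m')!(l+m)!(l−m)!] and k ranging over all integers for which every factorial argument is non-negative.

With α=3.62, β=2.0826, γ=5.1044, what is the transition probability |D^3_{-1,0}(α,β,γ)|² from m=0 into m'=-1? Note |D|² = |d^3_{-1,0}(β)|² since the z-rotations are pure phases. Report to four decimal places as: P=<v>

P=0.0057

D^3_{-1,0}(3.6200,2.0826,5.1044) = e^{-i·-1·3.6200}·d^3_{-1,0}(2.0826)·e^{-i·0·5.1044}. Compute d first:
Half-angle: c=0.505099, s=0.863062. N=√(2·24·6·6)=41.569219
Admissible k: 1..3 (factorial args all ≥0)
  k=1: (−1)^0·41.5692/(12)·0.5051^5·0.8631^1 = +0.098291
  k=2: (−1)^1·41.5692/(4)·0.5051^3·0.8631^3 = -0.860926
  k=3: (−1)^2·41.5692/(12)·0.5051^1·0.8631^5 = +0.837868
d^3_{-1,0}(2.0826) = +0.098291 -0.860926 +0.837868 = +0.075233
|D^3_{-1,0}|² = |d^3_{-1,0}(β)|² = (+0.075233)² = 0.005660 (the z-rotation phases have unit modulus)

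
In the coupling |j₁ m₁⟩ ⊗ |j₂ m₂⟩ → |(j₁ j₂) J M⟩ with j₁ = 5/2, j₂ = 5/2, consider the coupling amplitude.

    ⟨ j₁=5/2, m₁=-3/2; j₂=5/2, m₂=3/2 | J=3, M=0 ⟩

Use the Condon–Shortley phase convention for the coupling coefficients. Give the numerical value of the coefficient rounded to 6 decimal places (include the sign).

j₁+j₂−J=2  J+j₁−j₂=3  J−j₁+j₂=3  j₁+j₂+J+1=9
(j₁±m₁, j₂±m₂, J±M) = (1,4,4,1,3,3)
P² = 144/5
sum k=1..2:
  [1] −1/36 = -1/36
  [2] +1/8 = 1/8
S = 7/72
C² = P²·S² = 49/180 ; C = +0.521749

+0.521749  (= +√(49/180))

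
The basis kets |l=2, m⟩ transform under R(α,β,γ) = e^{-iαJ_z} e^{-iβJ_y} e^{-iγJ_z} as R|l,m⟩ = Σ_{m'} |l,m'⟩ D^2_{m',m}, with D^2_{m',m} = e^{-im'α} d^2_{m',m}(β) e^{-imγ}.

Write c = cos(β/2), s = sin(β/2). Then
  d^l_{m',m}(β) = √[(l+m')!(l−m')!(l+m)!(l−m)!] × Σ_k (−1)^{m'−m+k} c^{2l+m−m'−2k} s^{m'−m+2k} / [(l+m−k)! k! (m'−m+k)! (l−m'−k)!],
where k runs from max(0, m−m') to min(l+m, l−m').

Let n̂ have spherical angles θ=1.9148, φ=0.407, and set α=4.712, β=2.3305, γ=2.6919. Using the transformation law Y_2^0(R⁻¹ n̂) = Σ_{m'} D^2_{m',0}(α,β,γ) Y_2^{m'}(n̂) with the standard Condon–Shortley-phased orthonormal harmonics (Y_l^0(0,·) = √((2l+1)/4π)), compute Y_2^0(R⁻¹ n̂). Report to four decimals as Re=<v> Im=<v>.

Need the full column D^2_{m',0} for m'=−2..2 at α=4.7120, β=2.3305, γ=2.6919.
cos(β/2)=0.394521, sin(β/2)=0.918887
d^2_{-2,0}: single k=2 term ⇒ +0.321914;  D = -0.321914+0.000250i
d^2_{-1,0}: k∈[1..2] ⇒ +0.138213 -0.749777 = -0.611564;  D = +0.000238+0.611564i
d^2_{0,0}: k∈[0..2] ⇒ +0.024226 -0.525683 +0.712933 = +0.211475;  D = +0.211475+0.000000i
d^2_{1,0}: k∈[0..1] ⇒ -0.138213 +0.749777 = +0.611564;  D = -0.000238+0.611564i
d^2_{2,0}: single k=0 term ⇒ +0.321914;  D = -0.321914-0.000250i
Y_2^{m'}(θ=1.9148,φ=0.407) and Σ D·Y over m':
  (-0.3219+0.0003i)·(+0.2350-0.2489i)  (+0.0002+0.6116i)·(-0.2252+0.0971i)  (+0.2115+0.0000i)·(-0.2078+0.0000i)  (-0.0002+0.6116i)·(+0.2252+0.0971i)  (-0.3219-0.0003i)·(+0.2350+0.2489i)
Y_2^0(R⁻¹ n̂) = -0.314013+0.000000i

Re=-0.3140 Im=0.0000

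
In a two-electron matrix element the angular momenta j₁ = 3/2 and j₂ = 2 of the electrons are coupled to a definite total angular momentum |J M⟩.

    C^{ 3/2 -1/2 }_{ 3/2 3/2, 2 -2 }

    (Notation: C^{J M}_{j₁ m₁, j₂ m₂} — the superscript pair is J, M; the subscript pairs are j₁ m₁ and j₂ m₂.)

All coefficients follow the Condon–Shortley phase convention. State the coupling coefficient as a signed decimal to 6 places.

j₁+j₂−J=2  J+j₁−j₂=1  J−j₁+j₂=2  j₁+j₂+J+1=6
(j₁±m₁, j₂±m₂, J±M) = (3,0,0,4,1,2)
P² = 32/5
sum k=0..0:
  [0] +1/4 = 1/4
S = 1/4
C² = P²·S² = 2/5 ; C = +0.632456

+√(2/5) = +0.632456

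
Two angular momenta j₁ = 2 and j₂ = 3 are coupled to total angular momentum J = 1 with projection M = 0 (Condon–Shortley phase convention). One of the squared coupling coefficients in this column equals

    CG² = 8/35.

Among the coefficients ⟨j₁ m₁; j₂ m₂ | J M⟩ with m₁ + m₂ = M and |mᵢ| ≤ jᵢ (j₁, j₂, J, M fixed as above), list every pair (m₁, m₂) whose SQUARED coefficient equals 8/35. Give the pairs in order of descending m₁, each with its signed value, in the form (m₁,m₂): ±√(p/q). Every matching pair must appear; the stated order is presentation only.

Admissible pairs with m₁+m₂ = M = 0: (-2,2), (-1,1), (0,0), (1,-1), (2,-2)
  (m₁,m₂)=(2,-2): CG² = 1/7, CG = +√(1/7)
  (m₁,m₂)=(1,-1): CG² = 8/35, CG = −√(8/35)   ← matches the target
  (m₁,m₂)=(0,0): CG² = 9/35, CG = +√(9/35)
  (m₁,m₂)=(-1,1): CG² = 8/35, CG = −√(8/35)   ← matches the target
  (m₁,m₂)=(-2,2): CG² = 1/7, CG = +√(1/7)
Pairs with CG² = 8/35: (1,-1): −√(8/35); (-1,1): −√(8/35)

(1,-1): −√(8/35); (-1,1): −√(8/35)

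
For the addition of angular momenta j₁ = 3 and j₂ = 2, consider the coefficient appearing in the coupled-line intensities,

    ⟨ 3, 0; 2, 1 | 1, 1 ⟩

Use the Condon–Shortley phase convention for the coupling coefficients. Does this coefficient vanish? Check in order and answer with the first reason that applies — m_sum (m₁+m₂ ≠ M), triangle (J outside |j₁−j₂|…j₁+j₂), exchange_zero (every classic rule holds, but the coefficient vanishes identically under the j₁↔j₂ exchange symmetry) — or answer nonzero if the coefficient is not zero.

m-sum: m₁+m₂ = 0+1 = 1, M = 1  ✓
triangle: |j₁−j₂| = 1 ≤ J = 1 ≤ j₁+j₂ = 5  ✓
exchange: j₁≠j₂ or m₁≠m₂ — the exchange symmetry imposes no constraint here
value check: CG = −√(3/35) = -0.292770 ≠ 0

nonzero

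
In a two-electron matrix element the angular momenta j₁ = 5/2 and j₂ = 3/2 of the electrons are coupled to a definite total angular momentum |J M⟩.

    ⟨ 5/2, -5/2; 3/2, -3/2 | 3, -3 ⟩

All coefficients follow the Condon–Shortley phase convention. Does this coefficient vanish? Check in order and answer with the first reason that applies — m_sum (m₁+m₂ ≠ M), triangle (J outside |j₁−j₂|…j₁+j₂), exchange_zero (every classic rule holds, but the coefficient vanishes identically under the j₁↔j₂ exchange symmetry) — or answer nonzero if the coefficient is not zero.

m-sum: m₁+m₂ = -5/2+(-3/2) = -4, M = -3  ✗ ⇒ coefficient is 0

m_sum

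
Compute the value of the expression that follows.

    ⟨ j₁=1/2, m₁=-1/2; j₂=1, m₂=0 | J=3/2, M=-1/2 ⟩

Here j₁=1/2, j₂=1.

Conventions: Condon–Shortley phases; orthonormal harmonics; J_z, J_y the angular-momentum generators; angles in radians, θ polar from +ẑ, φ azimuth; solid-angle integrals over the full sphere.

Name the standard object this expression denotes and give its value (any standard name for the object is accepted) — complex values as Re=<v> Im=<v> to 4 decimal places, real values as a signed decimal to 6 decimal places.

Clebsch–Gordan coefficient, +√(2/3) ≈ +0.816497

This is a Clebsch–Gordan (vector-coupling) coefficient.
√[4·0!1!2!/4! · 0!1!1!1!1!2!] = √(2/3)
  +(−1)^0/∏(0,0,1,1,0,1)! = 1  (running 1)
⟨..|..⟩ = √(2/3)·(1) = +0.816497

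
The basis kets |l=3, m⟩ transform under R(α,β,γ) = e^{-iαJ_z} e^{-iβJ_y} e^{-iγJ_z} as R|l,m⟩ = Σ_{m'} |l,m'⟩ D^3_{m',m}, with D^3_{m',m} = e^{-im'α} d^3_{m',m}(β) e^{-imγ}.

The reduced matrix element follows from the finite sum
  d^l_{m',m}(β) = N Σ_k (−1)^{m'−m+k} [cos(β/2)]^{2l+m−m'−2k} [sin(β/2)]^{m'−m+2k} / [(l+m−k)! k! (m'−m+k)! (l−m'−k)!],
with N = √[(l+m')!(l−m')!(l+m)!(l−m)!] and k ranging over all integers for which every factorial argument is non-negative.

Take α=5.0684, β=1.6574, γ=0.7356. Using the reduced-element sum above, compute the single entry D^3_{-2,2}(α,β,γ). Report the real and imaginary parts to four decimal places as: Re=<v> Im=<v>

Re=-0.3726 Im=0.3536

Split into d^3_{-2,2}(β=1.6574) × two z-phases.
With c≡cos(β/2)=0.675835 and s≡sin(β/2)=0.737053, N=[1·120·120·1]^{1/2}=120.000000
The bounds max(0,m−m')=4 and min(l+m,l−m')=5 give 2 terms
  k=4: (−1)^0·120.0000/(24)·0.6758^2·0.7371^4 = +0.673979
  k=5: (−1)^1·120.0000/(120)·0.6758^0·0.7371^6 = -0.160322
d^3_{-2,2}(1.6574) = +0.673979 -0.160322 = +0.513657
D = (-0.757042-0.653366i)·(+0.513657)·(+0.099432-0.995044i) = -0.372608+0.353563i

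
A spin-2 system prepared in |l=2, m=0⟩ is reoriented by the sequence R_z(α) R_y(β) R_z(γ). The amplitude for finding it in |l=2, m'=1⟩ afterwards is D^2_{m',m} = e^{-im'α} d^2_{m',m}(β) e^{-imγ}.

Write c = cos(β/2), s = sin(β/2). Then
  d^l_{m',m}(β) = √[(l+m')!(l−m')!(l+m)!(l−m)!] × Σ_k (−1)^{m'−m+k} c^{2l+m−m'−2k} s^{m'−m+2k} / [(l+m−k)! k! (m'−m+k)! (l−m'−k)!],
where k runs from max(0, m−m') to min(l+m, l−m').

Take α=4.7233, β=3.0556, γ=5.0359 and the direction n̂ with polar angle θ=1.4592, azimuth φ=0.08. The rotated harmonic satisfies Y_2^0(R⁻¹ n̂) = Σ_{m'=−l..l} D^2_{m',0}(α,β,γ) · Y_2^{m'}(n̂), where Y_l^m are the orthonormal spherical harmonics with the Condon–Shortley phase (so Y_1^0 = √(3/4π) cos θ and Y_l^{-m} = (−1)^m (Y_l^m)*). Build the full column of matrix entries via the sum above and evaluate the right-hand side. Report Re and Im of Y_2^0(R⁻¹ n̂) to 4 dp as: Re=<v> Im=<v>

Need the full column D^2_{m',0} for m'=−2..2 at α=4.7233, β=3.0556, γ=5.0359.
cos(β/2)=0.042983, sin(β/2)=0.999076
d^2_{-2,0}: single k=2 term ⇒ +0.004517;  D = -0.004516-0.000099i
d^2_{-1,0}: k∈[1..2] ⇒ +0.000194 -0.104995 = -0.104801;  D = -0.001143+0.104794i
d^2_{0,0}: k∈[0..2] ⇒ +0.000003 -0.007377 +0.996308 = +0.988935;  D = +0.988935+0.000000i
d^2_{1,0}: k∈[0..1] ⇒ -0.000194 +0.104995 = +0.104801;  D = +0.001143+0.104794i
d^2_{2,0}: single k=0 term ⇒ +0.004517;  D = -0.004516+0.000099i
Y_2^{m'}(θ=1.4592,φ=0.08) and Σ D·Y over m':
  (-0.0045-0.0001i)·(+0.3766-0.0608i)  (-0.0011+0.1048i)·(+0.0852-0.0068i)  (+0.9889+0.0000i)·(-0.3037+0.0000i)  (+0.0011+0.1048i)·(-0.0852-0.0068i)  (-0.0045+0.0001i)·(+0.3766+0.0608i)
Y_2^0(R⁻¹ n̂) = -0.302474-0.000000i

Re=-0.3025 Im=0.0000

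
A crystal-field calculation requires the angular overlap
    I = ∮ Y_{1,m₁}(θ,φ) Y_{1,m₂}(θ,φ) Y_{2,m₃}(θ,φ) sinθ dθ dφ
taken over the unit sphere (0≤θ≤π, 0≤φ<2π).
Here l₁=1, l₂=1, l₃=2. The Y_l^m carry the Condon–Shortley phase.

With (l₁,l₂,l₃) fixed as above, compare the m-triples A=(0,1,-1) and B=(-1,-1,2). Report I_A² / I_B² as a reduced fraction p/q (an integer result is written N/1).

l's match ⇒ only the (l;m) 3-j factors differ between A and B.
A: triangle coeff Δ(1,1,2) = 1/30; Σ_t [0,0]: t=0:+1/2 = 1/2; (3j)²=1/10 [(1 1 2; 0 1 -1)], sign=-1
B: triangle coeff Δ(1,1,2) = 1/30; Σ_t [0,0]: t=0:+1/4 = 1/4; (3j)²=1/5 [(1 1 2; -1 -1 2)], sign=+1
I_A²/I_B² = (1/10)/(1/5) = 1/2

1/2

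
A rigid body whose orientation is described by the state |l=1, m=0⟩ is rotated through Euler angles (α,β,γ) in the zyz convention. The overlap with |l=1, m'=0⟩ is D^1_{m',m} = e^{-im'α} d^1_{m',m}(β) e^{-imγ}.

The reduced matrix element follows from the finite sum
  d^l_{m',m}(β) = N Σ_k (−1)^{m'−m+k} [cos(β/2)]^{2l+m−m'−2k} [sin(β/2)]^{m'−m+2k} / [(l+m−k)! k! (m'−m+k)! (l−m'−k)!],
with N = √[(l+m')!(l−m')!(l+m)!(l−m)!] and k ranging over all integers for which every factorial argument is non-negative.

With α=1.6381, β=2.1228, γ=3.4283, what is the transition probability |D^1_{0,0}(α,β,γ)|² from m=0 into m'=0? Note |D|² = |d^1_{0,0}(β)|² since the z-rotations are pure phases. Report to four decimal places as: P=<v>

First d^1_{0,0}(β=2.1228), then the phase factors e^{-i(0)α} and e^{-i(0)γ}:
Half-angle: c=0.487650, s=0.873039. N=√(1·1·1·1)=1.000000
The bounds max(0,m−m')=0 and min(l+m,l−m')=1 give 2 terms
  k=0: (−1)^0·1.0000/(1)·0.4877^2·0.8730^0 = +0.237803
  k=1: (−1)^1·1.0000/(1)·0.4877^0·0.8730^2 = -0.762197
d^1_{0,0}(2.1228) = +0.237803 -0.762197 = -0.524394
|D^1_{0,0}|² = |d^1_{0,0}(β)|² = (-0.524394)² = 0.274989 (the z-rotation phases have unit modulus)

P=0.2750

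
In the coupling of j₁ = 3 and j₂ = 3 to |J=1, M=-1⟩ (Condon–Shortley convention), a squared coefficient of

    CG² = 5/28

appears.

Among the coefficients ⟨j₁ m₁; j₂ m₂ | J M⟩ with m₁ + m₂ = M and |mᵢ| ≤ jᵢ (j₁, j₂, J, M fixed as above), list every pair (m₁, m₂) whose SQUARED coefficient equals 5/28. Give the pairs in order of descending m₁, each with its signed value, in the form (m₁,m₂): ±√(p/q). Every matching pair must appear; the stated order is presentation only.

(1,-2): −√(5/28); (-2,1): +√(5/28)

Admissible pairs with m₁+m₂ = M = -1: (-3,2), (-2,1), (-1,0), (0,-1), (1,-2), (2,-3)
  (m₁,m₂)=(2,-3): CG² = 3/28, CG = +√(3/28)
  (m₁,m₂)=(1,-2): CG² = 5/28, CG = −√(5/28)   ← matches the target
  (m₁,m₂)=(0,-1): CG² = 3/14, CG = +√(3/14)
  (m₁,m₂)=(-1,0): CG² = 3/14, CG = −√(3/14)
  (m₁,m₂)=(-2,1): CG² = 5/28, CG = +√(5/28)   ← matches the target
  (m₁,m₂)=(-3,2): CG² = 3/28, CG = −√(3/28)
Pairs with CG² = 5/28: (1,-2): −√(5/28); (-2,1): +√(5/28)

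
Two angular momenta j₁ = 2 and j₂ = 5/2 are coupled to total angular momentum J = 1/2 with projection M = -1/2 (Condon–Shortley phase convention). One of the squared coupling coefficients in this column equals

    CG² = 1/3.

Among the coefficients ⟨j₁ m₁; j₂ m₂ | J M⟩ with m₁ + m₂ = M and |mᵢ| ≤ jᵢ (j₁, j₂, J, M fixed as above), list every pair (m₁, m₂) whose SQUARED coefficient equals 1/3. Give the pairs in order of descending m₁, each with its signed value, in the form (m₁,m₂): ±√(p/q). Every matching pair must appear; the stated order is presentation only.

(2,-5/2): +√(1/3)

Admissible pairs with m₁+m₂ = M = -1/2: (-2,3/2), (-1,1/2), (0,-1/2), (1,-3/2), (2,-5/2)
  (m₁,m₂)=(2,-5/2): CG² = 1/3, CG = +√(1/3)   ← matches the target
  (m₁,m₂)=(1,-3/2): CG² = 4/15, CG = −√(4/15)
  (m₁,m₂)=(0,-1/2): CG² = 1/5, CG = +√(1/5)
  (m₁,m₂)=(-1,1/2): CG² = 2/15, CG = −√(2/15)
  (m₁,m₂)=(-2,3/2): CG² = 1/15, CG = +√(1/15)
Pairs with CG² = 1/3: (2,-5/2): +√(1/3)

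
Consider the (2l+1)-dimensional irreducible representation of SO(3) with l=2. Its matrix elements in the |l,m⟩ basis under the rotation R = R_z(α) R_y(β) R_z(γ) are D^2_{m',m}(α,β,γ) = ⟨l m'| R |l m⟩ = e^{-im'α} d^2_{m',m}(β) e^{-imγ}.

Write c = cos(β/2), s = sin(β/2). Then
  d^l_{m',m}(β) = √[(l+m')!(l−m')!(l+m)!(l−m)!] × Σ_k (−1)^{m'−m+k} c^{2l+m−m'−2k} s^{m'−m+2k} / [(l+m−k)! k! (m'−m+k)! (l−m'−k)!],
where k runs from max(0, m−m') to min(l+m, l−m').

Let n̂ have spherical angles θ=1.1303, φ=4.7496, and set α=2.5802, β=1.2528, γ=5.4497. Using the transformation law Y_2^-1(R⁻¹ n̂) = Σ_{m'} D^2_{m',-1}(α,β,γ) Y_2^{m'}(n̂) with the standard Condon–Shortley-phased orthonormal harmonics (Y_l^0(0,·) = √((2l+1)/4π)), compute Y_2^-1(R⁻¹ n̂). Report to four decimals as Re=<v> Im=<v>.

Need the full column D^2_{m',-1} for m'=−2..2 at α=2.5802, β=1.2528, γ=5.4497.
cos(β/2)=0.810143, sin(β/2)=0.586232
d^2_{-2,-1}: single k=1 term ⇒ +0.623426;  D = -0.234407-0.577679i
d^2_{-1,-1}: k∈[0..1] ⇒ +0.430772 -0.676681 = -0.245909;  D = +0.043037-0.242114i
d^2_{0,-1}: k∈[0..1] ⇒ -0.763538 +0.399803 = -0.363735;  D = -0.244539+0.269265i
d^2_{1,-1}: k∈[0..1] ⇒ +0.676681 -0.118108 = +0.558573;  D = -0.538024+0.150115i
d^2_{2,-1}: single k=0 term ⇒ -0.326438;  D = -0.312872-0.093127i
Y_2^{m'}(θ=1.1303,φ=4.7496) and Σ D·Y over m':
  (-0.2344-0.5777i)·(-0.3152+0.0235i)  (+0.0430-0.2421i)·(+0.0111+0.2978i)  (-0.2445+0.2693i)·(-0.1434+0.0000i)  (-0.5380+0.1501i)·(-0.0111+0.2978i)  (-0.3129-0.0931i)·(-0.3152-0.0235i)
Y_2^-1(R⁻¹ n̂) = +0.252767+0.022926i

Re=0.2528 Im=0.0229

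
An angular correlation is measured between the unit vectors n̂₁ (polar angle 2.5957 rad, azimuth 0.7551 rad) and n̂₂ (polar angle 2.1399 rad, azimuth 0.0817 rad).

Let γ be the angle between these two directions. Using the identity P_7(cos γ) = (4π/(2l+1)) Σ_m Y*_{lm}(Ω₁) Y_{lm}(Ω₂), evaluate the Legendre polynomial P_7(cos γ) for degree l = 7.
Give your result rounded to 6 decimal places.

Term-by-term m-sum for l=7 (normalisation 4π/15 = 0.837758):
  m=-7: Y*=+0.002758-0.004271i  Y=+0.126563-0.081463i  product +0.000001-0.000765i
  m=-6: Y*=+0.005662+0.030801i  Y=-0.317838+0.169613i  product -0.007024-0.008829i
  m=-5: Y*=-0.094748-0.069650i  Y=+0.396382-0.171573i  product -0.049506-0.011352i
  m=-4: Y*=+0.293848-0.035788i  Y=-0.146170+0.049545i  product -0.041179+0.019790i
  m=-3: Y*=-0.308059+0.369847i  Y=-0.263496+0.065908i  product +0.056796-0.117756i
  m=-2: Y*=-0.023900-0.393932i  Y=+0.288323-0.047536i  product -0.025617-0.112444i
  m=-1: Y*=-0.079760-0.075068i  Y=+0.159075-0.013025i  product -0.013666-0.010903i
  m=+0: Y*=+0.435734-0.000000i  Y=-0.314238+0.000000i  product -0.136924+0.000000i
  m=+1: Y*=+0.079760-0.075068i  Y=-0.159075-0.013025i  product -0.013666+0.010903i
  m=+2: Y*=-0.023900+0.393932i  Y=+0.288323+0.047536i  product -0.025617+0.112444i
  m=+3: Y*=+0.308059+0.369847i  Y=+0.263496+0.065908i  product +0.056796+0.117756i
  m=+4: Y*=+0.293848+0.035788i  Y=-0.146170-0.049545i  product -0.041179-0.019790i
  m=+5: Y*=+0.094748-0.069650i  Y=-0.396382-0.171573i  product -0.049506+0.011352i
  m=+6: Y*=+0.005662-0.030801i  Y=-0.317838-0.169613i  product -0.007024+0.008829i
  m=+7: Y*=-0.002758-0.004271i  Y=-0.126563-0.081463i  product +0.000001+0.000765i
Total Σ_m = -0.297312+0.000000i. Multiply by 0.837758: -0.249075+0.000000i. P_7(cos γ) = -0.249075

-0.249075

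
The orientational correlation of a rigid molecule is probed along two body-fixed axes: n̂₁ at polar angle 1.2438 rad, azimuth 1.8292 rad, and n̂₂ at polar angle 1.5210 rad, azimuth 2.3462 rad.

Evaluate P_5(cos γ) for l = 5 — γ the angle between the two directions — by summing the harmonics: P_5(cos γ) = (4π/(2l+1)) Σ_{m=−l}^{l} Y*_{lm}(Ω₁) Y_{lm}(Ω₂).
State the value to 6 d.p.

-0.322955

Term-by-term m-sum for l=5 (normalisation 4π/11 = 1.142397):
  m=-5: Y*=-0.33987 + 0.09728j  Y=0.30946 + 0.34205j  product -0.13845 - 0.08615j
  m=-4: Y*=0.19403 + 0.32577j  Y=-0.07264 - 0.00291j  product -0.01315 - 0.02423j
  m=-3: Y*=-0.01470 + 0.01500j  Y=-0.24531 + 0.23103j  product 0.00014 - 0.00708j
  m=-2: Y*=0.29307 + 0.16656j  Y=0.00167 - 0.08351j  product 0.01440 - 0.02420j
  m=-1: Y*=0.01712 - 0.06476j  Y=-0.21618 - 0.22055j  product -0.01798 + 0.01023j
  m=+0: Y*=0.31737 + 0.00000j  Y=0.08631 + 0.00000j  product 0.02739 + 0.00000j
  m=+1: Y*=-0.01712 - 0.06476j  Y=0.21618 - 0.22055j  product -0.01798 - 0.01023j
  m=+2: Y*=0.29307 - 0.16656j  Y=0.00167 + 0.08351j  product 0.01440 + 0.02420j
  m=+3: Y*=0.01470 + 0.01500j  Y=0.24531 + 0.23103j  product 0.00014 + 0.00708j
  m=+4: Y*=0.19403 - 0.32577j  Y=-0.07264 + 0.00291j  product -0.01315 + 0.02423j
  m=+5: Y*=0.33987 + 0.09728j  Y=-0.30946 + 0.34205j  product -0.13845 + 0.08615j
Σ over m = -0.28270 + 0.00000j; ×(4π/11) → -0.32295 + 0.00000j. Real part: -0.322955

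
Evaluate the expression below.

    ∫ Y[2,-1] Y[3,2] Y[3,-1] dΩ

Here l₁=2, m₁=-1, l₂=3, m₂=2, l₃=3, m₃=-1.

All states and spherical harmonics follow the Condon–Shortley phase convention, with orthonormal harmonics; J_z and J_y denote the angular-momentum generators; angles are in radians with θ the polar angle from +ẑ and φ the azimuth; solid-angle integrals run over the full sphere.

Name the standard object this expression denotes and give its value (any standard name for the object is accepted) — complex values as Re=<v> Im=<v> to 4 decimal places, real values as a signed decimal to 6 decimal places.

This is a Gaunt coefficient — the integral of a triple product of spherical harmonics over the sphere.
Rules hold: Σm=0, L=8 even, 1≤3≤5.
N = 5·7·7 = 245
Δ = 2!·2!·4!/9! = 1/3780
Racah Σ t=0..2: t=0:+1/24 t=1:−1/4 t=2:+1/24 = -1/6
⇒ 3j(2 3 3; 0 0 0)² = 4/105, sgn +1
Racah Σ t=1..2: t=1:−1/48 t=2:+1/12 = 1/16
⇒ 3j(2 3 3; -1 2 -1)² = 1/28, sgn +1
4πI² = N·(3j₀)²·(3jₘ)² = 1/3
I = +1·√(0.333333/4π) = 0.16286750

Gaunt coefficient, +0.162868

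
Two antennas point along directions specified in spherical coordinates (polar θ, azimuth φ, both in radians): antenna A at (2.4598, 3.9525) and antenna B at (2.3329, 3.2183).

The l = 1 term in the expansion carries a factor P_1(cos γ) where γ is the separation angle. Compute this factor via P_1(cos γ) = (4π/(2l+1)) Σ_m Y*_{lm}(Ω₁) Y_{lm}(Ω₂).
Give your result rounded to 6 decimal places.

Term-by-term m-sum for l=1 (normalisation 4π/3 = 4.188790):
  [-1]  conj(Y_{1,-1})(Ω₁) = -0.149978-0.157832i ; Y_{1,-1}(Ω₂) = -0.249190+0.019152i ; Δ = +0.040396+0.036458i
  [+0]  conj(Y_{1,0})(Ω₁) = -0.379373-0.000000i ; Y_{1,0}(Ω₂) = -0.337353+0.000000i ; Δ = +0.127983+0.000000i
  [+1]  conj(Y_{1,1})(Ω₁) = +0.149978-0.157832i ; Y_{1,1}(Ω₂) = +0.249190+0.019152i ; Δ = +0.040396-0.036458i
Accumulated sum +0.208774+0.000000i; after 4π/(2l+1) scaling, +0.874513+0.000000i ⇒ P_1 = 0.874513

0.874513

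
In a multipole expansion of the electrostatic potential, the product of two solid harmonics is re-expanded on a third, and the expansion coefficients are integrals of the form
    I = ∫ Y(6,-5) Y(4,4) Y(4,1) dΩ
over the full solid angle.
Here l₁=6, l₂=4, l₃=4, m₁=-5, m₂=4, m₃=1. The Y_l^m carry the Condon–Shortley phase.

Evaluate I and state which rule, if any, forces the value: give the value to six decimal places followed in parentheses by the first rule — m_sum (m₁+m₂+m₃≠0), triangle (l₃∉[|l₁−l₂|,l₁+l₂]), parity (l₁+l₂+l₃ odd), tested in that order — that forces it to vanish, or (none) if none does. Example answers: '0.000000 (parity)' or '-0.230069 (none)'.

m-sum 0 ✓  L=14 even ✓  2≤4≤10 ✓
Π(2lᵢ+1) = 13×9×9 = 1053
triangle coeff Δ(6,4,4) = 1/1261260
Σ_t [2,4]: t=2:+1/4608 t=3:−1/1296 t=4:+1/4608 = -7/20736
(3j)²=20/1287 [(6 4 4; 0 0 0)], sign=-1
Σ_t [6,6]: t=6:+1/172800 = 1/172800
(3j)²=2/65 [(6 4 4; -5 4 1)], sign=-1
⇒ 4πI² = 72/143
I = (+1)√(72/143/(4π)) = 0.20016738
No selection rule forces the value: the integral is nonzero (none).

0.200167 (none)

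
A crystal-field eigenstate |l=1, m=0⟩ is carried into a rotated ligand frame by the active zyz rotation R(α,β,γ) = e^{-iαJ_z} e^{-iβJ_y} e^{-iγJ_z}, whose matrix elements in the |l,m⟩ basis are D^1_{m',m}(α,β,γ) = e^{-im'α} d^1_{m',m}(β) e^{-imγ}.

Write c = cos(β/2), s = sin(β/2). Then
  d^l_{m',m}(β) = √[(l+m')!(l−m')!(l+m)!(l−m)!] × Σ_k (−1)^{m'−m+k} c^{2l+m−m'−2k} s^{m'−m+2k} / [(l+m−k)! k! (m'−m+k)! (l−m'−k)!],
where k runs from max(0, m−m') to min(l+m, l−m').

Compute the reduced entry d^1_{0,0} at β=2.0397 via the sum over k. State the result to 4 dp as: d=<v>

d^1_{0,0}(β=2.0397) via the finite sum:
With c≡cos(β/2)=0.523494 and s≡sin(β/2)=0.852030, N=[1·1·1·1]^{1/2}=1.000000
k: max(0,(0)−(0))=0 … min(1+(0),1−(0))=1
  k=0: (−1)^0·1.0000/(1)·0.5235^2·0.8520^0 = +0.274046
  k=1: (−1)^1·1.0000/(1)·0.5235^0·0.8520^2 = -0.725954
d^1_{0,0}(2.0397) = +0.274046 -0.725954 = -0.451909

d=-0.4519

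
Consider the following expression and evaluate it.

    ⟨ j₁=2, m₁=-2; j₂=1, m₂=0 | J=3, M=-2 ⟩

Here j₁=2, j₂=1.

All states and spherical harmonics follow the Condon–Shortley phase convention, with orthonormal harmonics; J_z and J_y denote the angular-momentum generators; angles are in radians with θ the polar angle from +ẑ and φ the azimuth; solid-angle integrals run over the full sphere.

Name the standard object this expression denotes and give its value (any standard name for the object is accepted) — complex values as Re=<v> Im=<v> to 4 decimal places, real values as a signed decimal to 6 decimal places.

This is a Clebsch–Gordan (vector-coupling) coefficient.
triangle: 0!×4!×2!/7! = 48/5040
(j±m)!: 0!×4!×1!×1!×1!×5! = 2880
prefactor² = (2J+1)×Δ×N² = 192
  k=0: +1/(0!×0!×4!×1!×0!×1!) = 1/24
Σ = 1/24  ⇒  CG² = 192×(1/24)² = 1/3
CG = +√(1/3) = +0.577350

Clebsch–Gordan coefficient, +√(1/3) ≈ +0.577350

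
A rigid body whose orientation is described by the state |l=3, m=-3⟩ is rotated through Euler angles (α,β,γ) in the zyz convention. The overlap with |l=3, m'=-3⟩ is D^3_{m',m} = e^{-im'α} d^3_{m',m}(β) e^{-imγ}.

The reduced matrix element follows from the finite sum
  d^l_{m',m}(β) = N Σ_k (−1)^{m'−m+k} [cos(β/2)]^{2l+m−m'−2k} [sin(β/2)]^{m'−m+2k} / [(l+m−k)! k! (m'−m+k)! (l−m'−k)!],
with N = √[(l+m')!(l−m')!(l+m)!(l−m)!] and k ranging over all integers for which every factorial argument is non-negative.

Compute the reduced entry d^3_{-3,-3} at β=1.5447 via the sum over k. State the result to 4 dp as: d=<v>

d=0.1350

d^3_{-3,-3}(β=1.5447) via the finite sum:
c=cos(1.544700/2)=0.716273, s=sin(1.544700/2)=0.697820; N=√[1·720·1·720]=720.000000
k: max(0,(-3)−(-3))=0 … min(3+(-3),3−(-3))=0
  k=0: (−1)^0·720.0000/(720)·0.7163^6·0.6978^0 = +0.135043
d^3_{-3,-3}(1.5447) = +0.135043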